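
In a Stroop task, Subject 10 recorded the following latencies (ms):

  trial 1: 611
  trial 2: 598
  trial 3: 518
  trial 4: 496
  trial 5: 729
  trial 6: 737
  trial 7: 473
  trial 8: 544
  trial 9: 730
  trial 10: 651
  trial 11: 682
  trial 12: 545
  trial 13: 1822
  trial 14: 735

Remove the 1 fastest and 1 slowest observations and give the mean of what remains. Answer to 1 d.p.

Sorted: 473, 496, 518, 544, 545, 598, 611, 651, 682, 729, 730, 735, 737, 1822
Drop lowest 1 (473) and highest 1 (1822)
Remaining (n=12): Σ = 7576, mean = 7576/12 = 631.333

631.3 ms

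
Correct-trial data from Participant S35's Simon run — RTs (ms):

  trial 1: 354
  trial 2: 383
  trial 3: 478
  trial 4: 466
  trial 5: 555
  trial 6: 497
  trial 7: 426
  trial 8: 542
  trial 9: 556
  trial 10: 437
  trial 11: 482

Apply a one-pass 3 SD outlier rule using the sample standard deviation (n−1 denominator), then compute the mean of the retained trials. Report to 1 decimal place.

470.5 ms

n = 11, ΣRT = 5176, M = 470.545
Σ(x−M)² = 44804.73; s = √(44804.73/10) = 66.936
Cutoffs: 470.545 ± 3·66.936 → [269.7, 671.4]
No RTs fall outside the cutoffs; all 11 retained. Mean = 5176/11 = 470.545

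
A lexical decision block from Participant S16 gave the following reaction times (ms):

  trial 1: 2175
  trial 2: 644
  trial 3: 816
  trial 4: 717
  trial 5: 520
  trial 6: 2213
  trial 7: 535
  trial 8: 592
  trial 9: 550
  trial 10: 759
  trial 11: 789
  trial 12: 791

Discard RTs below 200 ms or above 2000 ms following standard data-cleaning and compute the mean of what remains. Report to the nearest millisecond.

671 ms

Excluded: 2175, 2213
Retained (n=10): Σ = 6713
Mean = 6713/10 = 671.3000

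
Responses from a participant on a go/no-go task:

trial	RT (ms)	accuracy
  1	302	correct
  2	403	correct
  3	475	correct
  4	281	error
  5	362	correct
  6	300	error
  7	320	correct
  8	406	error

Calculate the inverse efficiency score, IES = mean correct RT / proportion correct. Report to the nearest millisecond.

Correct trials (n=5): 302, 403, 475, 362, 320
Mean correct RT = 1862/5 = 372.4000 ms
Proportion correct = 5/8
IES = 372.4000 / (5/8) = 595.840 ms

596 ms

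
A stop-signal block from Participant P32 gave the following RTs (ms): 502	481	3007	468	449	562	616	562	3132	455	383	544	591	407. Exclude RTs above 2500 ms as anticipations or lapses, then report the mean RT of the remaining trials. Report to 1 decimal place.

Excluded: 3007, 3132
Retained (n=12): Σ = 6020
Mean = 6020/12 = 501.6667

501.7 ms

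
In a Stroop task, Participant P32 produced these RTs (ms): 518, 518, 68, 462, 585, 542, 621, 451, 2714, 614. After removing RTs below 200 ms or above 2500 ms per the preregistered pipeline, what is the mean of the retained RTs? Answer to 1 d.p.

Excluded: 68, 2714
Retained (n=8): Σ = 4311
Mean = 4311/8 = 538.8750

538.9 ms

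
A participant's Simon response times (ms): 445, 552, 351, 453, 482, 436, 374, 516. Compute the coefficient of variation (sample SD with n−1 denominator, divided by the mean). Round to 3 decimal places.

0.149

n = 8, Σ = 3609, M = 451.1250
Σ(x−M)² = 31580.875; s = √(31580.875/7) = 67.1681
CV = 67.1681 / 451.1250 = 0.14889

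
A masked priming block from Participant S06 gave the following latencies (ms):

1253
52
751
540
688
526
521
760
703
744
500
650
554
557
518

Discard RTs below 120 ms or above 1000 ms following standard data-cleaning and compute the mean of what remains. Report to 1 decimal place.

616.3 ms

Excluded: 52, 1253
Retained (n=13): Σ = 8012
Mean = 8012/13 = 616.3077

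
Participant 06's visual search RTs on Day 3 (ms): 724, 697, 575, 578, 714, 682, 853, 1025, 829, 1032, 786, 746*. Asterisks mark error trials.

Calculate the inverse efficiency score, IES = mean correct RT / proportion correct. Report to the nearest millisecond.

Correct trials (n=11): 724, 697, 575, 578, 714, 682, 853, 1025, 829, 1032, 786
Mean correct RT = 8495/11 = 772.2727 ms
Proportion correct = 11/12
IES = 772.2727 / (11/12) = 842.479 ms

842 ms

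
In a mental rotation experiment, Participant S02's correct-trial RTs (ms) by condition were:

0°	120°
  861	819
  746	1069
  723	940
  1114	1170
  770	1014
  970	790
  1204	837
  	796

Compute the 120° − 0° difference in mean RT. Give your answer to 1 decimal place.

M(0°) = 6388/7 = 912.571
M(120°) = 7435/8 = 929.375
Difference = 929.375 − 912.571 = 16.804 ms

16.8 ms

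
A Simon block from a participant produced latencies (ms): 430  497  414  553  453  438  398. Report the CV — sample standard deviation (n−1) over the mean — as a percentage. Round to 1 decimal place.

11.8%

n = 7, Σ = 3183, M = 454.7143
Σ(x−M)² = 17215.429; s = √(17215.429/6) = 53.5653
CV = 53.5653 / 454.7143 = 0.11780 = 11.780%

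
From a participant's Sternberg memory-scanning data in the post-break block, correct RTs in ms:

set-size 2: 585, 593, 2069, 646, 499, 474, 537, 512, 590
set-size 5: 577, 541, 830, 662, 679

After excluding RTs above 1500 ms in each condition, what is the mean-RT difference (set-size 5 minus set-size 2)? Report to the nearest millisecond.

set-size 2: exclude 2069
M(set-size 2) = 4436/8 = 554.500
M(set-size 5) = 3289/5 = 657.800
Difference = 657.800 − 554.500 = 103.300 ms

103 ms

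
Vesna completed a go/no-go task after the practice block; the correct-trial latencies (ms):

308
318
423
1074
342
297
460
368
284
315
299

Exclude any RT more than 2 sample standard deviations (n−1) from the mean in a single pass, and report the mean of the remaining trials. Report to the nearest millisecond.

n = 11, ΣRT = 4488, M = 408.000
Σ(x−M)² = 518768.00; s = √(518768.00/10) = 227.765
Cutoffs: 408.000 ± 2·227.765 → [-47.5, 863.5]
Outside: 1074 → excluded.
Retained (n=10): Σ = 3414, mean = 3414/10 = 341.400

341 ms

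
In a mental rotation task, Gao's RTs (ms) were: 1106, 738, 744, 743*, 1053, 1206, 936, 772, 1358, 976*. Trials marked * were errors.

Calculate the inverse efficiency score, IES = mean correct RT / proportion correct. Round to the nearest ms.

Correct trials (n=8): 1106, 738, 744, 1053, 1206, 936, 772, 1358
Mean correct RT = 7913/8 = 989.1250 ms
Proportion correct = 8/10
IES = 989.1250 / (8/10) = 1236.406 ms

1236 ms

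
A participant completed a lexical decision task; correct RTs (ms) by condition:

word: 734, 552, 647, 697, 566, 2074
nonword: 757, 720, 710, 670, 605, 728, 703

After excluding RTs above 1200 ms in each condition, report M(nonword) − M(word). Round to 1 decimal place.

word: exclude 2074
M(word) = 3196/5 = 639.200
M(nonword) = 4893/7 = 699.000
Difference = 699.000 − 639.200 = 59.800 ms

59.8 ms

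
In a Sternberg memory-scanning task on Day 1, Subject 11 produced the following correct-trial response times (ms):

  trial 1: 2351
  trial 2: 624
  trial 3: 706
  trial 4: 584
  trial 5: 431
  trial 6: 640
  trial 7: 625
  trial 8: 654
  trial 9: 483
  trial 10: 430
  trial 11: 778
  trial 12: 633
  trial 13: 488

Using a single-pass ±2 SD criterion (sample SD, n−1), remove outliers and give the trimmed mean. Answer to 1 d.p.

n = 13, ΣRT = 9427, M = 725.154
Σ(x−M)² = 2996051.69; s = √(2996051.69/12) = 499.671
Cutoffs: 725.154 ± 2·499.671 → [-274.2, 1724.5]
Outside: 2351 → excluded.
Retained (n=12): Σ = 7076, mean = 7076/12 = 589.667

589.7 ms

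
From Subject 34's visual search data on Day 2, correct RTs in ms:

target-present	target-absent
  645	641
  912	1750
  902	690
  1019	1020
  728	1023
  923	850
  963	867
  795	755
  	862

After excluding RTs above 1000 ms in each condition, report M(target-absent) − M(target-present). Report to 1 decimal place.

-60.8 ms

target-present: exclude 1019
target-absent: exclude 1750, 1020, 1023
M(target-present) = 5868/7 = 838.286
M(target-absent) = 4665/6 = 777.500
Difference = 777.500 − 838.286 = -60.786 ms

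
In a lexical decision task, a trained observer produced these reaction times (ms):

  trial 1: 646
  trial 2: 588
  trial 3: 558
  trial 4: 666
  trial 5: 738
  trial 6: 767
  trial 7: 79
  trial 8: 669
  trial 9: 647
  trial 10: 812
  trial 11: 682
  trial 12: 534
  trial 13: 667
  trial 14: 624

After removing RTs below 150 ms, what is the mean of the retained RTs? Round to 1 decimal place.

661.4 ms

Excluded: 79
Retained (n=13): Σ = 8598
Mean = 8598/13 = 661.3846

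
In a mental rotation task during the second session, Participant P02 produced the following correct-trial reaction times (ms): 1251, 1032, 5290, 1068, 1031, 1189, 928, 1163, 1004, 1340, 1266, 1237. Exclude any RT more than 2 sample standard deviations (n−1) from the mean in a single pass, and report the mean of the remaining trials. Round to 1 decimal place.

n = 12, ΣRT = 17799, M = 1483.250
Σ(x−M)² = 15981358.25; s = √(15981358.25/11) = 1205.343
Cutoffs: 1483.250 ± 2·1205.343 → [-927.4, 3893.9]
Outside: 5290 → excluded.
Retained (n=11): Σ = 12509, mean = 12509/11 = 1137.182

1137.2 ms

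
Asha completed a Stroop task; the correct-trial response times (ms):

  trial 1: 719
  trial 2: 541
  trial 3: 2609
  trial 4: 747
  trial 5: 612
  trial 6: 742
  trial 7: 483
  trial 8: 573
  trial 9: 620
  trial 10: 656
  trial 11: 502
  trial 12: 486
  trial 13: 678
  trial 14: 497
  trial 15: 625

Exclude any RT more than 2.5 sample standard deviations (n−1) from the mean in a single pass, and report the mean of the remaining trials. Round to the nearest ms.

n = 15, ΣRT = 11090, M = 739.333
Σ(x−M)² = 3862305.33; s = √(3862305.33/14) = 525.242
Cutoffs: 739.333 ± 2.5·525.242 → [-573.8, 2052.4]
Outside: 2609 → excluded.
Retained (n=14): Σ = 8481, mean = 8481/14 = 605.786

606 ms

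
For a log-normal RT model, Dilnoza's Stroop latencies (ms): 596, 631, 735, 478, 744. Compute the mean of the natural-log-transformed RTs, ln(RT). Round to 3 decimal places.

6.444

ln(RT): 6.3902, 6.4473, 6.5999, 6.1696, 6.6120
Σ ln(RT) = 32.2191
Mean = 32.2191/5 = 6.44381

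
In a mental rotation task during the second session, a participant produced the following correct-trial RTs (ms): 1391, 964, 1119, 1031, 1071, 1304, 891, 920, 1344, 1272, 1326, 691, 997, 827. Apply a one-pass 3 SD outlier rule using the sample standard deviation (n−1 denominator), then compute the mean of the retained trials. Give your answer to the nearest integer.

n = 14, ΣRT = 15148, M = 1082.000
Σ(x−M)² = 614916.00; s = √(614916.00/13) = 217.488
Cutoffs: 1082.000 ± 3·217.488 → [429.5, 1734.5]
No RTs fall outside the cutoffs; all 14 retained. Mean = 15148/14 = 1082.000

1082 ms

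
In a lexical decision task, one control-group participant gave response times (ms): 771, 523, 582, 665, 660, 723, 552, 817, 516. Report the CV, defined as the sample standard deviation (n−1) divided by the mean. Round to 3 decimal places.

n = 9, Σ = 5809, M = 645.4444
Σ(x−M)² = 96310.222; s = √(96310.222/8) = 109.7214
CV = 109.7214 / 645.4444 = 0.16999

0.170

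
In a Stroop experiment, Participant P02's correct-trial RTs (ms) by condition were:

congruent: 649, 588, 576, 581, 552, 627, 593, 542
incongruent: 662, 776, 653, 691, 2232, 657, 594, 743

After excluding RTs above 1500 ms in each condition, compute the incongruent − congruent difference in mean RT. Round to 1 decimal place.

incongruent: exclude 2232
M(congruent) = 4708/8 = 588.500
M(incongruent) = 4776/7 = 682.286
Difference = 682.286 − 588.500 = 93.786 ms

93.8 ms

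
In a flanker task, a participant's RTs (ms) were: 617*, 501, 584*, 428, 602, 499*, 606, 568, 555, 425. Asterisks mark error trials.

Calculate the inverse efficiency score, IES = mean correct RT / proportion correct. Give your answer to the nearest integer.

752 ms

Correct trials (n=7): 501, 428, 602, 606, 568, 555, 425
Mean correct RT = 3685/7 = 526.4286 ms
Proportion correct = 7/10
IES = 526.4286 / (7/10) = 752.041 ms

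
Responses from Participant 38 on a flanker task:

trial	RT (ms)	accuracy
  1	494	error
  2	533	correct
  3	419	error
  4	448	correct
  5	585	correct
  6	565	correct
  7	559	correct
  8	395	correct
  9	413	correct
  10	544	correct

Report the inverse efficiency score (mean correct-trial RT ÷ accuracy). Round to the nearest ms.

632 ms

Correct trials (n=8): 533, 448, 585, 565, 559, 395, 413, 544
Mean correct RT = 4042/8 = 505.2500 ms
Proportion correct = 8/10
IES = 505.2500 / (8/10) = 631.562 ms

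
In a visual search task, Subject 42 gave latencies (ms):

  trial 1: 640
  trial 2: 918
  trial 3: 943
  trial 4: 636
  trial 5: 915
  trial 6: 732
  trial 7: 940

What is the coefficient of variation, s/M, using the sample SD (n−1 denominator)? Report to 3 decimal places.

n = 7, Σ = 5724, M = 817.7143
Σ(x−M)² = 122121.429; s = √(122121.429/6) = 142.6659
CV = 142.6659 / 817.7143 = 0.17447

0.174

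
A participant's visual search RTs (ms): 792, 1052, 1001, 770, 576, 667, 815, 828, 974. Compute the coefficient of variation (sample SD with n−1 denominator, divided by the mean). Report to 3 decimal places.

n = 9, Σ = 7475, M = 830.5556
Σ(x−M)² = 195616.222; s = √(195616.222/8) = 156.3714
CV = 156.3714 / 830.5556 = 0.18827

0.188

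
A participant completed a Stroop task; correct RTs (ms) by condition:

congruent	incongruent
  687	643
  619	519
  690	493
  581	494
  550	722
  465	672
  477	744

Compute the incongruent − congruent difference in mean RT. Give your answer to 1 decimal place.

M(congruent) = 4069/7 = 581.286
M(incongruent) = 4287/7 = 612.429
Difference = 612.429 − 581.286 = 31.143 ms

31.1 ms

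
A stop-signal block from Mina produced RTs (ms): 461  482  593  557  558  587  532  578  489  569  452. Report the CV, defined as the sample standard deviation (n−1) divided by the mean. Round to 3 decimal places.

0.098

n = 11, Σ = 5858, M = 532.5455
Σ(x−M)² = 27318.727; s = √(27318.727/10) = 52.2673
CV = 52.2673 / 532.5455 = 0.09815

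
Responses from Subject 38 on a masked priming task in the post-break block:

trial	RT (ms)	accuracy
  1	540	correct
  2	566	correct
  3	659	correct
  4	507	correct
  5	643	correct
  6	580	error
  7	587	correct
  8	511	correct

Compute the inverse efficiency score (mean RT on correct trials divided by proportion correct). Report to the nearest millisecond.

Correct trials (n=7): 540, 566, 659, 507, 643, 587, 511
Mean correct RT = 4013/7 = 573.2857 ms
Proportion correct = 7/8
IES = 573.2857 / (7/8) = 655.184 ms

655 ms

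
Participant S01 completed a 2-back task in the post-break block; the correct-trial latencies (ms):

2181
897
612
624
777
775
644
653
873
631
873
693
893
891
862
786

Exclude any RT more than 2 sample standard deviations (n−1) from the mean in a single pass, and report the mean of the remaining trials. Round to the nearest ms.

n = 16, ΣRT = 13665, M = 854.062
Σ(x−M)² = 2054862.94; s = √(2054862.94/15) = 370.123
Cutoffs: 854.062 ± 2·370.123 → [113.8, 1594.3]
Outside: 2181 → excluded.
Retained (n=15): Σ = 11484, mean = 11484/15 = 765.600

766 ms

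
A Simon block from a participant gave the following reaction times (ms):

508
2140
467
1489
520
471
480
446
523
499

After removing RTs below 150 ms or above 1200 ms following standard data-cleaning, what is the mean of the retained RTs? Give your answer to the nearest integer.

489 ms

Excluded: 1489, 2140
Retained (n=8): Σ = 3914
Mean = 3914/8 = 489.2500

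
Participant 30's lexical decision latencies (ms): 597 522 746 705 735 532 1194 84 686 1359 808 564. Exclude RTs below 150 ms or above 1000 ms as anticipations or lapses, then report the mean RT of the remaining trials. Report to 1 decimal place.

Excluded: 84, 1194, 1359
Retained (n=9): Σ = 5895
Mean = 5895/9 = 655.0000

655.0 ms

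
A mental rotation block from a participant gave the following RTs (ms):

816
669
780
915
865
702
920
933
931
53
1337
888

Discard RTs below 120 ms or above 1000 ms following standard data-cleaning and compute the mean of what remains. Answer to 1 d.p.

841.9 ms

Excluded: 53, 1337
Retained (n=10): Σ = 8419
Mean = 8419/10 = 841.9000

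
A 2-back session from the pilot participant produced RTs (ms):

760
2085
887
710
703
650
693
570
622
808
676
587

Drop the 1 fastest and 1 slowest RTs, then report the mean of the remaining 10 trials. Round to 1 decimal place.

709.6 ms

Sorted: 570, 587, 622, 650, 676, 693, 703, 710, 760, 808, 887, 2085
Drop lowest 1 (570) and highest 1 (2085)
Remaining (n=10): Σ = 7096, mean = 7096/10 = 709.600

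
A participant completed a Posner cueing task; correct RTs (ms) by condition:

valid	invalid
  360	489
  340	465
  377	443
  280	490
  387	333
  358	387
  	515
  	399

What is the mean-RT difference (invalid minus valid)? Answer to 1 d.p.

89.8 ms

M(valid) = 2102/6 = 350.333
M(invalid) = 3521/8 = 440.125
Difference = 440.125 − 350.333 = 89.792 ms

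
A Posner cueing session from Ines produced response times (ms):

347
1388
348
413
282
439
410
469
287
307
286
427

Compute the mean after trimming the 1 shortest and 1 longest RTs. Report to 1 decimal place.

Sorted: 282, 286, 287, 307, 347, 348, 410, 413, 427, 439, 469, 1388
Drop lowest 1 (282) and highest 1 (1388)
Remaining (n=10): Σ = 3733, mean = 3733/10 = 373.300

373.3 ms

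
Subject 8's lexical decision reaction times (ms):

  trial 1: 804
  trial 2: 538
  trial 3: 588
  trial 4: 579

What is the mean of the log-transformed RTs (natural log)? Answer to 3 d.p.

6.429

ln(RT): 6.6896, 6.2879, 6.3767, 6.3613
Σ ln(RT) = 25.7155
Mean = 25.7155/4 = 6.42887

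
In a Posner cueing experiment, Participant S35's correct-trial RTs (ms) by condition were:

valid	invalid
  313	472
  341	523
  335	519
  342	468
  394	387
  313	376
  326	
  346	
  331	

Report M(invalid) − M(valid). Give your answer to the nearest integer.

M(valid) = 3041/9 = 337.889
M(invalid) = 2745/6 = 457.500
Difference = 457.500 − 337.889 = 119.611 ms

120 ms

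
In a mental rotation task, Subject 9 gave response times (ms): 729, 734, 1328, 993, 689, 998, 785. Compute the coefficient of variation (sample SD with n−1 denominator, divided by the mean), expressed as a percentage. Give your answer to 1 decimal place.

n = 7, Σ = 6256, M = 893.7143
Σ(x−M)² = 315703.429; s = √(315703.429/6) = 229.3845
CV = 229.3845 / 893.7143 = 0.25666 = 25.666%

25.7%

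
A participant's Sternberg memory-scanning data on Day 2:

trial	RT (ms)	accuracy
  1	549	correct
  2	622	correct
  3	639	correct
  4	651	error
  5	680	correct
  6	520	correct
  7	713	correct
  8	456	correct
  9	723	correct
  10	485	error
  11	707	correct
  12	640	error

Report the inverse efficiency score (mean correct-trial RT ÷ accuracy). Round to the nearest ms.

Correct trials (n=9): 549, 622, 639, 680, 520, 713, 456, 723, 707
Mean correct RT = 5609/9 = 623.2222 ms
Proportion correct = 9/12
IES = 623.2222 / (9/12) = 830.963 ms

831 ms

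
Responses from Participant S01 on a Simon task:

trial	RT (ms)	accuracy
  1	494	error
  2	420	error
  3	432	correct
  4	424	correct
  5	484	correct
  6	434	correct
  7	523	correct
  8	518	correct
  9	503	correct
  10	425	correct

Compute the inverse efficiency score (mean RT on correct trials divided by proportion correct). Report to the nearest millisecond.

585 ms

Correct trials (n=8): 432, 424, 484, 434, 523, 518, 503, 425
Mean correct RT = 3743/8 = 467.8750 ms
Proportion correct = 8/10
IES = 467.8750 / (8/10) = 584.844 ms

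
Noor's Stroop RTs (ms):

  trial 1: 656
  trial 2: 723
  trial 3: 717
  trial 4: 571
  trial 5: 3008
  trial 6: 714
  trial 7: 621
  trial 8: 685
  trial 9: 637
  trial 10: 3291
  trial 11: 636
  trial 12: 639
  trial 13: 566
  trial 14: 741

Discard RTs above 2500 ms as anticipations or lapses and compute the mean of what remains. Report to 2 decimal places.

658.83 ms

Excluded: 3008, 3291
Retained (n=12): Σ = 7906
Mean = 7906/12 = 658.8333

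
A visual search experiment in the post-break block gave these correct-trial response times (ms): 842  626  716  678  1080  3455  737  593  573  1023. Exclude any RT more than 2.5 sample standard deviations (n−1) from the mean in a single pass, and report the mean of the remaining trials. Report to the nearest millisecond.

763 ms

n = 10, ΣRT = 10323, M = 1032.300
Σ(x−M)² = 6789848.10; s = √(6789848.10/9) = 868.578
Cutoffs: 1032.300 ± 2.5·868.578 → [-1139.1, 3203.7]
Outside: 3455 → excluded.
Retained (n=9): Σ = 6868, mean = 6868/9 = 763.111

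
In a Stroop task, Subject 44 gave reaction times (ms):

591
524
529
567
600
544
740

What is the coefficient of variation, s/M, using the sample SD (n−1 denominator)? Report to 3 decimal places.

n = 7, Σ = 4095, M = 585.0000
Σ(x−M)² = 33148.000; s = √(33148.000/6) = 74.3281
CV = 74.3281 / 585.0000 = 0.12706

0.127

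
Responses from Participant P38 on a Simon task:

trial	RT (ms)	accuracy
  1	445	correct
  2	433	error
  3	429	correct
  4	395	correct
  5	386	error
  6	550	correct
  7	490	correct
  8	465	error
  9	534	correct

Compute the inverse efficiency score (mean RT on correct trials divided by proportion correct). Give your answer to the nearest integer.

Correct trials (n=6): 445, 429, 395, 550, 490, 534
Mean correct RT = 2843/6 = 473.8333 ms
Proportion correct = 6/9
IES = 473.8333 / (6/9) = 710.750 ms

711 ms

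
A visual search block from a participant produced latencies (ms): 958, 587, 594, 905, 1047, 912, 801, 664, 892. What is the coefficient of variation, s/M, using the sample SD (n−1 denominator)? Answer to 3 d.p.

0.203

n = 9, Σ = 7360, M = 817.7778
Σ(x−M)² = 221463.556; s = √(221463.556/8) = 166.3819
CV = 166.3819 / 817.7778 = 0.20346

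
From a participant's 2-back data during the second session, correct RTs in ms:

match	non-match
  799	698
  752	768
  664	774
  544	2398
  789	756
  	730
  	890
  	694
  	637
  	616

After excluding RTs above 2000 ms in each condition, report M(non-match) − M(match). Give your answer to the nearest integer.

20 ms

non-match: exclude 2398
M(match) = 3548/5 = 709.600
M(non-match) = 6563/9 = 729.222
Difference = 729.222 − 709.600 = 19.622 ms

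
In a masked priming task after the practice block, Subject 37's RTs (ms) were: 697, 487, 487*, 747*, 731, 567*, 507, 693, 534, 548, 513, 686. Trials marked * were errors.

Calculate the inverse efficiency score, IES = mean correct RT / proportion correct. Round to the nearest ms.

799 ms

Correct trials (n=9): 697, 487, 731, 507, 693, 534, 548, 513, 686
Mean correct RT = 5396/9 = 599.5556 ms
Proportion correct = 9/12
IES = 599.5556 / (9/12) = 799.407 ms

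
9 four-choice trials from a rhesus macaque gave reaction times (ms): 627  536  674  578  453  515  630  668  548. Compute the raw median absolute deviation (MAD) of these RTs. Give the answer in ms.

52 ms

Sorted: 453, 515, 536, 548, 578, 627, 630, 668, 674 → median = 578
|x − 578|: 49, 42, 96, 0, 125, 63, 52, 90, 30
Sorted deviations: 0, 30, 42, 49, 52, 63, 90, 96, 125 → MAD = 52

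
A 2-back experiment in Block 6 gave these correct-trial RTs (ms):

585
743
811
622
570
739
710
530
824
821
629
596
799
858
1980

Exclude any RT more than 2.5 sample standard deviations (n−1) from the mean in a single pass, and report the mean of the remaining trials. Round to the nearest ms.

703 ms

n = 15, ΣRT = 11817, M = 787.800
Σ(x−M)² = 1684306.40; s = √(1684306.40/14) = 346.854
Cutoffs: 787.800 ± 2.5·346.854 → [-79.3, 1654.9]
Outside: 1980 → excluded.
Retained (n=14): Σ = 9837, mean = 9837/14 = 702.643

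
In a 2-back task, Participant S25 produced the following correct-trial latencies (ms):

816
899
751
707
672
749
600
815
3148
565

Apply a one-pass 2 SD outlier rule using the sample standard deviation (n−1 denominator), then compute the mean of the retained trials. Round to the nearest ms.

730 ms

n = 10, ΣRT = 9722, M = 972.200
Σ(x−M)² = 5352117.60; s = √(5352117.60/9) = 771.155
Cutoffs: 972.200 ± 2·771.155 → [-570.1, 2514.5]
Outside: 3148 → excluded.
Retained (n=9): Σ = 6574, mean = 6574/9 = 730.444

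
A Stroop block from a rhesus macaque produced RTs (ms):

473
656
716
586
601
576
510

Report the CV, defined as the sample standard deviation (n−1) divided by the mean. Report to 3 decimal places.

0.140

n = 7, Σ = 4118, M = 588.2857
Σ(x−M)² = 40633.429; s = √(40633.429/6) = 82.2936
CV = 82.2936 / 588.2857 = 0.13989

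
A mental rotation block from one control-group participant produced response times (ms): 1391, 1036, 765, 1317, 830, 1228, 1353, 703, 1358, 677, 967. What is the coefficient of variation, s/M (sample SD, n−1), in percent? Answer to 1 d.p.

26.8%

n = 11, Σ = 11625, M = 1056.8182
Σ(x−M)² = 801663.636; s = √(801663.636/10) = 283.1367
CV = 283.1367 / 1056.8182 = 0.26791 = 26.791%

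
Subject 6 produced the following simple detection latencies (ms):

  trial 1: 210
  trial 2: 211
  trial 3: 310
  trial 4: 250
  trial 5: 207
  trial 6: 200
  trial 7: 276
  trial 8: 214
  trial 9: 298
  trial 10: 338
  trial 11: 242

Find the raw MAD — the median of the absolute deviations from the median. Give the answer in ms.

Sorted: 200, 207, 210, 211, 214, 242, 250, 276, 298, 310, 338 → median = 242
|x − 242|: 32, 31, 68, 8, 35, 42, 34, 28, 56, 96, 0
Sorted deviations: 0, 8, 28, 31, 32, 34, 35, 42, 56, 68, 96 → MAD = 34

34 ms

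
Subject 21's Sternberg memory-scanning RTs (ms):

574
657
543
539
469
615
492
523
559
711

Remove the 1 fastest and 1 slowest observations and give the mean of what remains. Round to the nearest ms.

Sorted: 469, 492, 523, 539, 543, 559, 574, 615, 657, 711
Drop lowest 1 (469) and highest 1 (711)
Remaining (n=8): Σ = 4502, mean = 4502/8 = 562.750

563 ms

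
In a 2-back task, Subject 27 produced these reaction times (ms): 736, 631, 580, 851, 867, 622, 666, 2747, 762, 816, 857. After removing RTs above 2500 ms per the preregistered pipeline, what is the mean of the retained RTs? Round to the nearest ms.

Excluded: 2747
Retained (n=10): Σ = 7388
Mean = 7388/10 = 738.8000

739 ms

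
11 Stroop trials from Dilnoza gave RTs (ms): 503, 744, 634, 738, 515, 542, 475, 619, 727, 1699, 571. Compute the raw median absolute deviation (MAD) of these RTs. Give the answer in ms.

108 ms

Sorted: 475, 503, 515, 542, 571, 619, 634, 727, 738, 744, 1699 → median = 619
|x − 619|: 116, 125, 15, 119, 104, 77, 144, 0, 108, 1080, 48
Sorted deviations: 0, 15, 48, 77, 104, 108, 116, 119, 125, 144, 1080 → MAD = 108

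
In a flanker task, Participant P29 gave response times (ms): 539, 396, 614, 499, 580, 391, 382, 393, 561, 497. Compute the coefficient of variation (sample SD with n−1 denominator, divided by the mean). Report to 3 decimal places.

0.182

n = 10, Σ = 4852, M = 485.2000
Σ(x−M)² = 70527.600; s = √(70527.600/9) = 88.5234
CV = 88.5234 / 485.2000 = 0.18245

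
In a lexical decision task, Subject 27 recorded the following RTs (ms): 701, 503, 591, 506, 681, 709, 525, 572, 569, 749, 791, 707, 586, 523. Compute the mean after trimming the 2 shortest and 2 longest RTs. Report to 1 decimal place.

616.4 ms

Sorted: 503, 506, 523, 525, 569, 572, 586, 591, 681, 701, 707, 709, 749, 791
Drop lowest 2 (503, 506) and highest 2 (749, 791)
Remaining (n=10): Σ = 6164, mean = 6164/10 = 616.400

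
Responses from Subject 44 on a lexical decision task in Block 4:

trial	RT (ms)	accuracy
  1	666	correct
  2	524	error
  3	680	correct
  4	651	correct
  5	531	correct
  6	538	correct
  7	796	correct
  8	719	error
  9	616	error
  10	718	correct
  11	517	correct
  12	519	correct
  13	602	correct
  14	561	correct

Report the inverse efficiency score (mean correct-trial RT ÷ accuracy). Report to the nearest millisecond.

784 ms

Correct trials (n=11): 666, 680, 651, 531, 538, 796, 718, 517, 519, 602, 561
Mean correct RT = 6779/11 = 616.2727 ms
Proportion correct = 11/14
IES = 616.2727 / (11/14) = 784.347 ms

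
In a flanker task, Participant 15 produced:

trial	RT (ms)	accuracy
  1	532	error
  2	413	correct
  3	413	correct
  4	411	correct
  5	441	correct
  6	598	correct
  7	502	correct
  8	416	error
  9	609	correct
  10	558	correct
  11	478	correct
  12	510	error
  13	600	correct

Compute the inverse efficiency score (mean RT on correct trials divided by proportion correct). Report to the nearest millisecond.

653 ms

Correct trials (n=10): 413, 413, 411, 441, 598, 502, 609, 558, 478, 600
Mean correct RT = 5023/10 = 502.3000 ms
Proportion correct = 10/13
IES = 502.3000 / (10/13) = 652.990 ms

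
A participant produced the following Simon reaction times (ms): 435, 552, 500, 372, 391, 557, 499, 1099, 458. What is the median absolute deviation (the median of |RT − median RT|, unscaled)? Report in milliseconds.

58 ms

Sorted: 372, 391, 435, 458, 499, 500, 552, 557, 1099 → median = 499
|x − 499|: 64, 53, 1, 127, 108, 58, 0, 600, 41
Sorted deviations: 0, 1, 41, 53, 58, 64, 108, 127, 600 → MAD = 58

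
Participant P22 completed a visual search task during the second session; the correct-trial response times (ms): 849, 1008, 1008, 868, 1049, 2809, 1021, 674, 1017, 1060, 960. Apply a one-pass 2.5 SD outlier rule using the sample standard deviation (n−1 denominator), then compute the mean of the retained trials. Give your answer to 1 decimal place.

n = 11, ΣRT = 12323, M = 1120.273
Σ(x−M)² = 3268320.18; s = √(3268320.18/10) = 571.692
Cutoffs: 1120.273 ± 2.5·571.692 → [-309.0, 2549.5]
Outside: 2809 → excluded.
Retained (n=10): Σ = 9514, mean = 9514/10 = 951.400

951.4 ms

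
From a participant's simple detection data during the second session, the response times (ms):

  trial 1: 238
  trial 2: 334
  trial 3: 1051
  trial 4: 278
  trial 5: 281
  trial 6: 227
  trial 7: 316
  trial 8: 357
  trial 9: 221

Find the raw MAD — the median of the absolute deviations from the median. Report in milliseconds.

Sorted: 221, 227, 238, 278, 281, 316, 334, 357, 1051 → median = 281
|x − 281|: 43, 53, 770, 3, 0, 54, 35, 76, 60
Sorted deviations: 0, 3, 35, 43, 53, 54, 60, 76, 770 → MAD = 53

53 ms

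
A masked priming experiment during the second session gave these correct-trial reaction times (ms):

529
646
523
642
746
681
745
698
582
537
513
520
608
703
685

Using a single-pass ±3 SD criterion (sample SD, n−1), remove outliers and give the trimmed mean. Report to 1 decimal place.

623.9 ms

n = 15, ΣRT = 9358, M = 623.867
Σ(x−M)² = 100971.73; s = √(100971.73/14) = 84.925
Cutoffs: 623.867 ± 3·84.925 → [369.1, 878.6]
No RTs fall outside the cutoffs; all 15 retained. Mean = 9358/15 = 623.867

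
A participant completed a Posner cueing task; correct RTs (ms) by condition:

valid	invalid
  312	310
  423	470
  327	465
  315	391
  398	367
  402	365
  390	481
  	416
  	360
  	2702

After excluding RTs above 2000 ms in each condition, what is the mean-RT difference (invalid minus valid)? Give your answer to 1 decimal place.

invalid: exclude 2702
M(valid) = 2567/7 = 366.714
M(invalid) = 3625/9 = 402.778
Difference = 402.778 − 366.714 = 36.063 ms

36.1 ms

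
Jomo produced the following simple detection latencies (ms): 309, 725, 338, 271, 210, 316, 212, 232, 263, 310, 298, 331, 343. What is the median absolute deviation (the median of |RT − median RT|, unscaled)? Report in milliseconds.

Sorted: 210, 212, 232, 263, 271, 298, 309, 310, 316, 331, 338, 343, 725 → median = 309
|x − 309|: 0, 416, 29, 38, 99, 7, 97, 77, 46, 1, 11, 22, 34
Sorted deviations: 0, 1, 7, 11, 22, 29, 34, 38, 46, 77, 97, 99, 416 → MAD = 34

34 ms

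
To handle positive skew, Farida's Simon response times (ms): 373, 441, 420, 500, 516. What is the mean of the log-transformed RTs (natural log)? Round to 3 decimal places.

6.102

ln(RT): 5.9216, 6.0890, 6.0403, 6.2146, 6.2461
Σ ln(RT) = 30.5116
Mean = 30.5116/5 = 6.10232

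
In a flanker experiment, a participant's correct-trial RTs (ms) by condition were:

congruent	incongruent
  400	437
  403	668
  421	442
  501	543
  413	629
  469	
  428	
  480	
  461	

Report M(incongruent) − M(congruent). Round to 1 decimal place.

M(congruent) = 3976/9 = 441.778
M(incongruent) = 2719/5 = 543.800
Difference = 543.800 − 441.778 = 102.022 ms

102.0 ms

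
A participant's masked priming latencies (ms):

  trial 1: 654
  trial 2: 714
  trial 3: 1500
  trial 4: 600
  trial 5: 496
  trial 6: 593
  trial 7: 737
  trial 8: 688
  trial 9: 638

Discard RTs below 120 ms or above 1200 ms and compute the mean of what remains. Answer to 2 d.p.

Excluded: 1500
Retained (n=8): Σ = 5120
Mean = 5120/8 = 640.0000

640.00 ms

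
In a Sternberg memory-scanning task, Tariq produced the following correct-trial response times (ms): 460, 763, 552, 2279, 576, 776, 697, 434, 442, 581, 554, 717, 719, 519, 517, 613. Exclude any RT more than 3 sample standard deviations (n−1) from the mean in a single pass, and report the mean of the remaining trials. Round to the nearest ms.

595 ms

n = 16, ΣRT = 11199, M = 699.938
Σ(x−M)² = 2845140.94; s = √(2845140.94/15) = 435.518
Cutoffs: 699.938 ± 3·435.518 → [-606.6, 2006.5]
Outside: 2279 → excluded.
Retained (n=15): Σ = 8920, mean = 8920/15 = 594.667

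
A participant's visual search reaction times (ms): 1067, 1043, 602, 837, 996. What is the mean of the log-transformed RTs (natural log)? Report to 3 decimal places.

6.791

ln(RT): 6.9726, 6.9499, 6.4003, 6.7298, 6.9037
Σ ln(RT) = 33.9563
Mean = 33.9563/5 = 6.79126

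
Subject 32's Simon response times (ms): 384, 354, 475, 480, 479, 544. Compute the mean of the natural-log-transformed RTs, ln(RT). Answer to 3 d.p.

ln(RT): 5.9506, 5.8693, 6.1633, 6.1738, 6.1717, 6.2989
Σ ln(RT) = 36.6277
Mean = 36.6277/6 = 6.10462

6.105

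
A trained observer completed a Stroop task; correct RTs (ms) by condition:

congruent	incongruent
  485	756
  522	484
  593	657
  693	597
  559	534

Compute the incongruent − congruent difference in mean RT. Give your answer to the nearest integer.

35 ms

M(congruent) = 2852/5 = 570.400
M(incongruent) = 3028/5 = 605.600
Difference = 605.600 − 570.400 = 35.200 ms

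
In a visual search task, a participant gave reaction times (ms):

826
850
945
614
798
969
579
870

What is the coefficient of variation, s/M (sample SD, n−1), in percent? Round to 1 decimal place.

17.6%

n = 8, Σ = 6451, M = 806.3750
Σ(x−M)² = 140777.875; s = √(140777.875/7) = 141.8137
CV = 141.8137 / 806.3750 = 0.17587 = 17.587%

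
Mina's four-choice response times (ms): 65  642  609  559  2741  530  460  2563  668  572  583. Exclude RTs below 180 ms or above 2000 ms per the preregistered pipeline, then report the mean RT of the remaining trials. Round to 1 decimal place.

Excluded: 65, 2563, 2741
Retained (n=8): Σ = 4623
Mean = 4623/8 = 577.8750

577.9 ms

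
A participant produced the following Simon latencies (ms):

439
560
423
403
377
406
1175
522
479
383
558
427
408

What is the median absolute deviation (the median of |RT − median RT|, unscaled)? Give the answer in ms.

Sorted: 377, 383, 403, 406, 408, 423, 427, 439, 479, 522, 558, 560, 1175 → median = 427
|x − 427|: 12, 133, 4, 24, 50, 21, 748, 95, 52, 44, 131, 0, 19
Sorted deviations: 0, 4, 12, 19, 21, 24, 44, 50, 52, 95, 131, 133, 748 → MAD = 44

44 ms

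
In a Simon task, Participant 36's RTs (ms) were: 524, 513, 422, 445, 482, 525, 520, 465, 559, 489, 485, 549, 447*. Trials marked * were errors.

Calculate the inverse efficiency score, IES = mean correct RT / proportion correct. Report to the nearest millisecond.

Correct trials (n=12): 524, 513, 422, 445, 482, 525, 520, 465, 559, 489, 485, 549
Mean correct RT = 5978/12 = 498.1667 ms
Proportion correct = 12/13
IES = 498.1667 / (12/13) = 539.681 ms

540 ms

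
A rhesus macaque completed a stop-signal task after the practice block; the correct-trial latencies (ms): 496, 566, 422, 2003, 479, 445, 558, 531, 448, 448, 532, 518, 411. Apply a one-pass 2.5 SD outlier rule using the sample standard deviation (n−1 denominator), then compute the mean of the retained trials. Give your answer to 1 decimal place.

n = 13, ΣRT = 7857, M = 604.385
Σ(x−M)² = 2150283.08; s = √(2150283.08/12) = 423.309
Cutoffs: 604.385 ± 2.5·423.309 → [-453.9, 1662.7]
Outside: 2003 → excluded.
Retained (n=12): Σ = 5854, mean = 5854/12 = 487.833

487.8 ms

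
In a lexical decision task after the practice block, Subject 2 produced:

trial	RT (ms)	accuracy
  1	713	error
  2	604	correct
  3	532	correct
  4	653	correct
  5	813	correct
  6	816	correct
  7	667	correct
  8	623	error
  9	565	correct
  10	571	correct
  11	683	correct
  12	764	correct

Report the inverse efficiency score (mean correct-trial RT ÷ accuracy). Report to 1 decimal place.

800.2 ms

Correct trials (n=10): 604, 532, 653, 813, 816, 667, 565, 571, 683, 764
Mean correct RT = 6668/10 = 666.8000 ms
Proportion correct = 10/12
IES = 666.8000 / (10/12) = 800.160 ms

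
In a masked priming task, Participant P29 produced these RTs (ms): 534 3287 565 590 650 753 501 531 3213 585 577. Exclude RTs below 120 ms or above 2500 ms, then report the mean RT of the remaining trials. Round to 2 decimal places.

587.33 ms

Excluded: 3213, 3287
Retained (n=9): Σ = 5286
Mean = 5286/9 = 587.3333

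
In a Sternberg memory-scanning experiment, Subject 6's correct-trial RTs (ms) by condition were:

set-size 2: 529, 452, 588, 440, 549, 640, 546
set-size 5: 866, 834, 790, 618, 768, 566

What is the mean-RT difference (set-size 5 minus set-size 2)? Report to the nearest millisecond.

205 ms

M(set-size 2) = 3744/7 = 534.857
M(set-size 5) = 4442/6 = 740.333
Difference = 740.333 − 534.857 = 205.476 ms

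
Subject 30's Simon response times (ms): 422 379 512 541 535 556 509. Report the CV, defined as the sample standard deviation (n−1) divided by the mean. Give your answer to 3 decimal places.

0.135

n = 7, Σ = 3454, M = 493.4286
Σ(x−M)² = 26689.714; s = √(26689.714/6) = 66.6955
CV = 66.6955 / 493.4286 = 0.13517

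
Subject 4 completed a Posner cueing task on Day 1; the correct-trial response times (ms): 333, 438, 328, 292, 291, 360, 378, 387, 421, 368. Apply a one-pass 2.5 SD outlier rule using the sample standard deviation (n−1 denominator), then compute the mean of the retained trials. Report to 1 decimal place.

359.6 ms

n = 10, ΣRT = 3596, M = 359.600
Σ(x−M)² = 22058.40; s = √(22058.40/9) = 49.507
Cutoffs: 359.600 ± 2.5·49.507 → [235.8, 483.4]
No RTs fall outside the cutoffs; all 10 retained. Mean = 3596/10 = 359.600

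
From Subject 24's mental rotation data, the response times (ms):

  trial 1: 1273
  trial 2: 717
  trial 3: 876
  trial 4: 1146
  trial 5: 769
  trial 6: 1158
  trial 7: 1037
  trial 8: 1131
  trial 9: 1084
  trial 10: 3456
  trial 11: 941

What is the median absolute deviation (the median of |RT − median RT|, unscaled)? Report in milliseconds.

Sorted: 717, 769, 876, 941, 1037, 1084, 1131, 1146, 1158, 1273, 3456 → median = 1084
|x − 1084|: 189, 367, 208, 62, 315, 74, 47, 47, 0, 2372, 143
Sorted deviations: 0, 47, 47, 62, 74, 143, 189, 208, 315, 367, 2372 → MAD = 143

143 ms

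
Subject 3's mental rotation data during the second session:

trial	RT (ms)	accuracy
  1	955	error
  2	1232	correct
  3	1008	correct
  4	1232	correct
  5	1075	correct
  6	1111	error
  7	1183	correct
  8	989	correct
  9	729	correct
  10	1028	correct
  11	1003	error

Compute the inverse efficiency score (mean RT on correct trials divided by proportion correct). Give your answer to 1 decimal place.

Correct trials (n=8): 1232, 1008, 1232, 1075, 1183, 989, 729, 1028
Mean correct RT = 8476/8 = 1059.5000 ms
Proportion correct = 8/11
IES = 1059.5000 / (8/11) = 1456.812 ms

1456.8 ms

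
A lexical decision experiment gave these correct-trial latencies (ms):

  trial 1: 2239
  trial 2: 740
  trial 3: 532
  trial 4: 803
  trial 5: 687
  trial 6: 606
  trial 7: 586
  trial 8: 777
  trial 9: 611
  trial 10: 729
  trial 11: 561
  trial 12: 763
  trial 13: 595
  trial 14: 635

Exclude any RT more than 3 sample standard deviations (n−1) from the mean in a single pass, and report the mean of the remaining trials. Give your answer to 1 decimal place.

663.5 ms

n = 14, ΣRT = 10864, M = 776.000
Σ(x−M)² = 2403322.00; s = √(2403322.00/13) = 429.966
Cutoffs: 776.000 ± 3·429.966 → [-513.9, 2065.9]
Outside: 2239 → excluded.
Retained (n=13): Σ = 8625, mean = 8625/13 = 663.462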